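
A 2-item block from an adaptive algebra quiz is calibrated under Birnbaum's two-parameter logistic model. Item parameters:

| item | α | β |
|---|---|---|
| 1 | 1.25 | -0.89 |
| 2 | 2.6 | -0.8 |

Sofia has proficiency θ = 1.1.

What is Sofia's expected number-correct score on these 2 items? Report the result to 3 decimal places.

P(θ) = 1 / (1 + exp(−α(θ − β)))
P_1 = 1/(1+e^{-2.4875}) = 0.9233
P_2 = 1/(1+e^{-4.9400}) = 0.9929
E[score] = 0.9233 + 0.9929 = 1.9162

1.916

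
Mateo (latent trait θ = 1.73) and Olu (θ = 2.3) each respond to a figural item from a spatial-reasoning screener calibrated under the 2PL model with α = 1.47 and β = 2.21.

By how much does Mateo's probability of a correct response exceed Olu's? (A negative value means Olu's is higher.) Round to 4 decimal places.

P(θ) = 1 / (1 + exp(−α(θ − β)))
P(Mateo) = 0.3306  [exponent -0.7056]
P(Olu) = 0.5330  [exponent 0.1323]
Difference = 0.3306 − 0.5330 = -0.2025

-0.2025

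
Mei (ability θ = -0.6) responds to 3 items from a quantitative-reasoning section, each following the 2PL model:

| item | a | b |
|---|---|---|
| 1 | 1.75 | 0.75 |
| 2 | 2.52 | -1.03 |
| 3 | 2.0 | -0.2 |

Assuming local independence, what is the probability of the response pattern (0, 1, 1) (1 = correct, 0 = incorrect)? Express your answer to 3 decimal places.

P(θ) = 1 / (1 + exp(−a(θ − b)))
P_1 = 1/(1+e^{2.3625}) = 0.0861
P_2 = 1/(1+e^{-1.0836}) = 0.7472
P_3 = 1/(1+e^{0.8000}) = 0.3100
L = (1−P_1) × P_2 × P_3 = 0.9139 × 0.7472 × 0.3100 = 0.21170

0.212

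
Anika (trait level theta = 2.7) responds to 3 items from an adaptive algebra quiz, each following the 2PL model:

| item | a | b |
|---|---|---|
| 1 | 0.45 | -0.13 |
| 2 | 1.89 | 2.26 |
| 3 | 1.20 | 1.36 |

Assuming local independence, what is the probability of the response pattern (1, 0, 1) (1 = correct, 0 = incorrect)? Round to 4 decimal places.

P(theta) = 1 / (1 + exp(−a(theta − b)))
P_1 = 1/(1+e^{-1.2735}) = 0.7813
P_2 = 1/(1+e^{-0.8316}) = 0.6967
P_3 = 1/(1+e^{-1.6080}) = 0.8331
L = P_1 × (1−P_2) × P_3 = 0.7813 × 0.3033 × 0.8331 = 0.19744

0.1974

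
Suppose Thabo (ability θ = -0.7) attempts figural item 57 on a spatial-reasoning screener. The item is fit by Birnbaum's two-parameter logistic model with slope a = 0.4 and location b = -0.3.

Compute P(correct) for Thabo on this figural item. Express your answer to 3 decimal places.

P(θ) = 1 / (1 + exp(−a(θ − b)))
Exponent: 0.4 × (-0.7 − (-0.3)) = -0.1600
1/(1 + e^{0.1600}) = 0.4601

0.460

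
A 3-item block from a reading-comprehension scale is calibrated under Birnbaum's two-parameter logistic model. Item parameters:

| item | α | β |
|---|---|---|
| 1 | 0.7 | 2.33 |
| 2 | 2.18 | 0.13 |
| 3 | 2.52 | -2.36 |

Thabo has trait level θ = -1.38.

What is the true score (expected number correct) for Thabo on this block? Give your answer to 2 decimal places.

P(θ) = 1 / (1 + exp(−α(θ − β)))
P_1 = 1/(1+e^{2.5970}) = 0.0693
P_2 = 1/(1+e^{3.2918}) = 0.0359
P_3 = 1/(1+e^{-2.4696}) = 0.9220
E[score] = 0.0693 + 0.0359 + 0.9220 = 1.0272

1.03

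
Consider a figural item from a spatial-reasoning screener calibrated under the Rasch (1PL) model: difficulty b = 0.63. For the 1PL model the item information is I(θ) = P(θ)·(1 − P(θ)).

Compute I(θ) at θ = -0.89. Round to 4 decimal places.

0.1473

P = 1/(1+e^{1.5200}) = 0.1795
P(1−P) = 0.1795 × 0.8205 = 0.1473
I = P(1−P) = 0.14726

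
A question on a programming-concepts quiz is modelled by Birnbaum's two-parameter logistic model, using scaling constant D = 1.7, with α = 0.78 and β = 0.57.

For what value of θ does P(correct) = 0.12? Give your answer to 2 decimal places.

P(θ) = 1 / (1 + exp(−D·α(θ − β)))
logit = ln(0.1200/0.8800) = -1.9924
θ = β + logit/(1.7·α) = 0.57 + (-1.9924)/1.3260 = -0.9326

-0.93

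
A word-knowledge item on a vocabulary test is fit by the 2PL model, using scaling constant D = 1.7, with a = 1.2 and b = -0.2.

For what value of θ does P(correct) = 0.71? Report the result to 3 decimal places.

0.239

P(θ) = 1 / (1 + exp(−D·a(θ − b)))
logit = ln(0.7100/0.2900) = 0.8954
θ = b + logit/(1.7·a) = -0.2 + 0.8954/2.0400 = 0.2389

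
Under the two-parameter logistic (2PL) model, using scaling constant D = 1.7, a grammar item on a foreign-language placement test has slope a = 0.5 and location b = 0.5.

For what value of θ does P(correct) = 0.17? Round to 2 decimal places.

-1.37

P(θ) = 1 / (1 + exp(−D·a(θ − b)))
logit = ln(0.1700/0.8300) = -1.5856
θ = b + logit/(1.7·a) = 0.5 + (-1.5856)/0.8500 = -1.3654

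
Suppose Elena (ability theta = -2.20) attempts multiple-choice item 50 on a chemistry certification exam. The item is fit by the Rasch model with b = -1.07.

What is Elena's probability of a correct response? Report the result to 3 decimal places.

0.244

P(theta) = 1 / (1 + exp(−(theta − b)))
Exponent: (-2.20 − (-1.07)) = -1.1300
1/(1 + e^{1.1300}) = 0.2442
P = 0.2442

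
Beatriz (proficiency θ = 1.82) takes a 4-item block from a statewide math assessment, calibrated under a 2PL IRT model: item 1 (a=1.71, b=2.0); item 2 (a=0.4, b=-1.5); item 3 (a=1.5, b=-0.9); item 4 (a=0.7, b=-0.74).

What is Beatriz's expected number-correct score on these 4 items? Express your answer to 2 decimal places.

P(θ) = 1 / (1 + exp(−a(θ − b)))
P_1 = 1/(1+e^{0.3078}) = 0.4237
P_2 = 1/(1+e^{-1.3280}) = 0.7905
P_3 = 1/(1+e^{-4.0800}) = 0.9834
P_4 = 1/(1+e^{-1.7920}) = 0.8572
E[score] = 0.4237 + 0.7905 + 0.9834 + 0.8572 = 3.0547

3.05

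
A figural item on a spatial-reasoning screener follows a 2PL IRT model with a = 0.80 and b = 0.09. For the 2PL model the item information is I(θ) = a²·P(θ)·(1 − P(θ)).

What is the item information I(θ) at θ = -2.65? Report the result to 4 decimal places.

P = 1/(1+e^{2.1920}) = 0.1005
P(1−P) = 0.1005 × 0.8995 = 0.0904
I = a² × P(1−P) = 0.80² × 0.0904 = 0.05784

0.0578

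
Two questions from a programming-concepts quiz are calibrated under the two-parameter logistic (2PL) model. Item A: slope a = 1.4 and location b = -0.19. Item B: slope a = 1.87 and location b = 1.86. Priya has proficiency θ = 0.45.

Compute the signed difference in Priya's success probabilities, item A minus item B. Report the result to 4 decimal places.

P(θ) = 1 / (1 + exp(−a(θ − b)))
P_A = 0.7101
P_B = 0.0668
P_A − P_B = 0.6433

0.6433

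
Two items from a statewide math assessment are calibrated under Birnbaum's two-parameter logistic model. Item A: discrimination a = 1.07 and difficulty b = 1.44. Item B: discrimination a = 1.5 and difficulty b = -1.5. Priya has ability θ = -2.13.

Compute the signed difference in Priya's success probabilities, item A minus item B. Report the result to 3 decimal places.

P(θ) = 1 / (1 + exp(−a(θ − b)))
P_A = 0.0215
P_B = 0.2799
P_A − P_B = -0.2584

-0.258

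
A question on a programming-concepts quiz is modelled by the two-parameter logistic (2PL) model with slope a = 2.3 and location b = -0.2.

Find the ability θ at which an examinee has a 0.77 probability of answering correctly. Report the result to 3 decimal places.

0.325

P(θ) = 1 / (1 + exp(−a(θ − b)))
logit = ln(0.7700/0.2300) = 1.2083
θ = b + logit/(a) = -0.2 + 1.2083/2.3000 = 0.3254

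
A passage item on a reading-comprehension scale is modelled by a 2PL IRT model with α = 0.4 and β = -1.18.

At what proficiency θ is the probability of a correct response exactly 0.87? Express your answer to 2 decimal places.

P(θ) = 1 / (1 + exp(−α(θ − β)))
logit = ln(0.8700/0.1300) = 1.9010
θ = β + logit/(α) = -1.18 + 1.9010/0.4000 = 3.5724

3.57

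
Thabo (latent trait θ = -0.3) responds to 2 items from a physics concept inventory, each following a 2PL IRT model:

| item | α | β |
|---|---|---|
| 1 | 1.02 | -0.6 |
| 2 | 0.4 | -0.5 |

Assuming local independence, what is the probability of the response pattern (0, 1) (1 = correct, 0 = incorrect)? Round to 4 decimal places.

P(θ) = 1 / (1 + exp(−α(θ − β)))
P_1 = 1/(1+e^{-0.3060}) = 0.5759
P_2 = 1/(1+e^{-0.0800}) = 0.5200
L = (1−P_1) × P_2 = 0.4241 × 0.5200 = 0.22052

0.2205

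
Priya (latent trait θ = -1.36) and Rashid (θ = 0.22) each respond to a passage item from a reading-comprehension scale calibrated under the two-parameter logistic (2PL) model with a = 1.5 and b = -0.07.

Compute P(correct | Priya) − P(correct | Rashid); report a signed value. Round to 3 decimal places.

P(θ) = 1 / (1 + exp(−a(θ − b)))
P(Priya) = 0.1262  [exponent -1.9350]
P(Rashid) = 0.6071  [exponent 0.4350]
Difference = 0.1262 − 0.6071 = -0.4809

-0.481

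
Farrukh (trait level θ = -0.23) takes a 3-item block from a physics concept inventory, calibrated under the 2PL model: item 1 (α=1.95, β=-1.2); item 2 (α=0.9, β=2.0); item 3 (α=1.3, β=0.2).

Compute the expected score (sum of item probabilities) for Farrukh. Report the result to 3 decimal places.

P(θ) = 1 / (1 + exp(−α(θ − β)))
P_1 = 1/(1+e^{-1.8915}) = 0.8689
P_2 = 1/(1+e^{2.0070}) = 0.1185
P_3 = 1/(1+e^{0.5590}) = 0.3638
E[score] = 0.8689 + 0.1185 + 0.3638 = 1.3512

1.351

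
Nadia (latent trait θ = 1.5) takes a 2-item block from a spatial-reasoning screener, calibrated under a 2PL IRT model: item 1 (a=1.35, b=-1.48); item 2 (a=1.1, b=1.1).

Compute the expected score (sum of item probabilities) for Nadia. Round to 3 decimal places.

P(θ) = 1 / (1 + exp(−a(θ − b)))
P_1 = 1/(1+e^{-4.0230}) = 0.9824
P_2 = 1/(1+e^{-0.4400}) = 0.6083
E[score] = 0.9824 + 0.6083 = 1.5907

1.591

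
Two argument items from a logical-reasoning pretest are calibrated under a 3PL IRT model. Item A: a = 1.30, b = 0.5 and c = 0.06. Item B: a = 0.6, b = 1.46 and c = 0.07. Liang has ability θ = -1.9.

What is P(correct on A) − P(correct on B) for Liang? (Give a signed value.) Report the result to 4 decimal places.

-0.0796

P(θ) = c + (1 − c) · 1 / (1 + exp(−a(θ − b)))
P_A = 0.0998
P_B = 0.1793
P_A − P_B = -0.0796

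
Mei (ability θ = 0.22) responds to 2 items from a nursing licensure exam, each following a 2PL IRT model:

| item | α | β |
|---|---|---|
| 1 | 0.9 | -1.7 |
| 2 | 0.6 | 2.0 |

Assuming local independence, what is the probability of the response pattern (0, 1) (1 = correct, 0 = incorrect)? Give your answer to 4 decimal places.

P(θ) = 1 / (1 + exp(−α(θ − β)))
P_1 = 1/(1+e^{-1.7280}) = 0.8492
P_2 = 1/(1+e^{1.0680}) = 0.2558
L = (1−P_1) × P_2 = 0.1508 × 0.2558 = 0.03858

0.0386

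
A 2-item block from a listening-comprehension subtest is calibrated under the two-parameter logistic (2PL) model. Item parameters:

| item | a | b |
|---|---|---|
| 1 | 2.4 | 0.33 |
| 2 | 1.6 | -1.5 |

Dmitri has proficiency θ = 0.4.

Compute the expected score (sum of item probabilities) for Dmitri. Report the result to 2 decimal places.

P(θ) = 1 / (1 + exp(−a(θ − b)))
P_1 = 1/(1+e^{-0.1680}) = 0.5419
P_2 = 1/(1+e^{-3.0400}) = 0.9543
E[score] = 0.5419 + 0.9543 = 1.4963

1.50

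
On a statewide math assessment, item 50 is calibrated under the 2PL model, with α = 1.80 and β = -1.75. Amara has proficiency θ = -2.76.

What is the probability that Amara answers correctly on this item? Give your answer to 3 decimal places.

P(θ) = 1 / (1 + exp(−α(θ − β)))
Exponent: 1.80 × (-2.76 − (-1.75)) = -1.8180
1/(1 + e^{1.8180}) = 0.1397

0.140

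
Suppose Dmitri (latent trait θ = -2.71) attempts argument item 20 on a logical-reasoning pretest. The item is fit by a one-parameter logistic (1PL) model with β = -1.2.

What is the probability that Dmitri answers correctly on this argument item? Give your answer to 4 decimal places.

P(θ) = 1 / (1 + exp(−(θ − β)))
Exponent: (-2.71 − (-1.2)) = -1.5100
1/(1 + e^{1.5100}) = 0.1809
P = 0.1809

0.1809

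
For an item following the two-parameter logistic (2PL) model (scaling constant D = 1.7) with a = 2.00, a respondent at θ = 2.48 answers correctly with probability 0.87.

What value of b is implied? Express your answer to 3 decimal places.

P(θ) = 1 / (1 + exp(−D·a(θ − b)))
logit(0.87) = ln(0.87/0.13) = 1.9010
b = θ − logit/(1.7·a) = 2.48 − 1.9010/3.4000 = 1.9209

1.921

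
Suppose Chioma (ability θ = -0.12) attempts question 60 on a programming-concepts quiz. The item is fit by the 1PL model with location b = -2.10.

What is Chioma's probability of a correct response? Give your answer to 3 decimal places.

P(θ) = 1 / (1 + exp(−(θ − b)))
Exponent: (-0.12 − (-2.10)) = 1.9800
1/(1 + e^{-1.9800}) = 0.8787
P = 0.8787

0.879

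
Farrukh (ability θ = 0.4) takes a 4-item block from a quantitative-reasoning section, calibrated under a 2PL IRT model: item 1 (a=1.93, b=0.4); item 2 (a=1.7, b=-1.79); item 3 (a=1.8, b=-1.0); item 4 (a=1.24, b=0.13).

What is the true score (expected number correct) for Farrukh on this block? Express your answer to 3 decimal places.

2.985

P(θ) = 1 / (1 + exp(−a(θ − b)))
P_1 = 1/(1+e^{0.0000}) = 0.5000
P_2 = 1/(1+e^{-3.7230}) = 0.9764
P_3 = 1/(1+e^{-2.5200}) = 0.9255
P_4 = 1/(1+e^{-0.3348}) = 0.5829
E[score] = 0.5000 + 0.9764 + 0.9255 + 0.5829 = 2.9849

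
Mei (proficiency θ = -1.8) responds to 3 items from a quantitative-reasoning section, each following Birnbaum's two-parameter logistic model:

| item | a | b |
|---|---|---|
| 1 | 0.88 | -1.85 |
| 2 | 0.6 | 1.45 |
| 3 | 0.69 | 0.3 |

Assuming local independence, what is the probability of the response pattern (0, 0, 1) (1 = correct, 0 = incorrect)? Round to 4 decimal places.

0.0814

P(θ) = 1 / (1 + exp(−a(θ − b)))
P_1 = 1/(1+e^{-0.0440}) = 0.5110
P_2 = 1/(1+e^{1.9500}) = 0.1246
P_3 = 1/(1+e^{1.4490}) = 0.1902
L = (1−P_1) × (1−P_2) × P_3 = 0.4890 × 0.8754 × 0.1902 = 0.08140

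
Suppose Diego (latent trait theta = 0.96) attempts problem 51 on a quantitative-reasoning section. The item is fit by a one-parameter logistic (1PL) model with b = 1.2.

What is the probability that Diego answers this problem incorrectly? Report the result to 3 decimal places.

P(theta) = 1 / (1 + exp(−(theta − b)))
Exponent: (0.96 − 1.2) = -0.2400
1/(1 + e^{0.2400}) = 0.4403
P = 0.4403
P(incorrect) = 1 − 0.4403 = 0.5597

0.560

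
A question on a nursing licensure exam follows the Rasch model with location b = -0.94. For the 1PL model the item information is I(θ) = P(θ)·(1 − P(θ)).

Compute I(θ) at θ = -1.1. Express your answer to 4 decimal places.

0.2484

P = 1/(1+e^{0.1600}) = 0.4601
P(1−P) = 0.4601 × 0.5399 = 0.2484
I = P(1−P) = 0.24841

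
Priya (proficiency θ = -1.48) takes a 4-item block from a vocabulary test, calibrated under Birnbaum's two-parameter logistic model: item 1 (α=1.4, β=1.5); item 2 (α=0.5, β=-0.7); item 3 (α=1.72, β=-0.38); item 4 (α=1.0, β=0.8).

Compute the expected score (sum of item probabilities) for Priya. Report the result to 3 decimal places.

0.643

P(θ) = 1 / (1 + exp(−α(θ − β)))
P_1 = 1/(1+e^{4.1720}) = 0.0152
P_2 = 1/(1+e^{0.3900}) = 0.4037
P_3 = 1/(1+e^{1.8920}) = 0.1310
P_4 = 1/(1+e^{2.2800}) = 0.0928
E[score] = 0.0152 + 0.4037 + 0.1310 + 0.0928 = 0.6427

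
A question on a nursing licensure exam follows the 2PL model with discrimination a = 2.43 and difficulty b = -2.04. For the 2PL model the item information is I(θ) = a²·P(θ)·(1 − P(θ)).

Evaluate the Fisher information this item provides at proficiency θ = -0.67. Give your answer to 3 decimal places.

0.197

P = 1/(1+e^{-3.3291}) = 0.9654
P(1−P) = 0.9654 × 0.0346 = 0.0334
I = a² × P(1−P) = 2.43² × 0.0334 = 0.19716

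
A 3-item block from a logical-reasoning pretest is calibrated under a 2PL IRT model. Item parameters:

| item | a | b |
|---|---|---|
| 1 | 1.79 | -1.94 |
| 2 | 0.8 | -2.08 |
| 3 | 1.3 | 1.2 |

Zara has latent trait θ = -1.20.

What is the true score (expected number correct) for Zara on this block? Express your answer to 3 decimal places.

P(θ) = 1 / (1 + exp(−a(θ − b)))
P_1 = 1/(1+e^{-1.3246}) = 0.7899
P_2 = 1/(1+e^{-0.7040}) = 0.6691
P_3 = 1/(1+e^{3.1200}) = 0.0423
E[score] = 0.7899 + 0.6691 + 0.0423 = 1.5013

1.501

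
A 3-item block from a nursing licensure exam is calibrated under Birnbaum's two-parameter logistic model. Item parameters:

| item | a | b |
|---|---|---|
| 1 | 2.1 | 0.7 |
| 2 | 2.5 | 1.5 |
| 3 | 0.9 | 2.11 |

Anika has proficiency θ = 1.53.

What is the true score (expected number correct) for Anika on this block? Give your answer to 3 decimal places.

P(θ) = 1 / (1 + exp(−a(θ − b)))
P_1 = 1/(1+e^{-1.7430}) = 0.8511
P_2 = 1/(1+e^{-0.0750}) = 0.5187
P_3 = 1/(1+e^{0.5220}) = 0.3724
E[score] = 0.8511 + 0.5187 + 0.3724 = 1.7422

1.742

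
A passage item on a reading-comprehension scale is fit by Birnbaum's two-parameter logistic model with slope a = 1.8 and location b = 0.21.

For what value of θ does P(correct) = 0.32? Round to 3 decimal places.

P(θ) = 1 / (1 + exp(−a(θ − b)))
logit = ln(0.3200/0.6800) = -0.7538
θ = b + logit/(a) = 0.21 + (-0.7538)/1.8000 = -0.2088

-0.209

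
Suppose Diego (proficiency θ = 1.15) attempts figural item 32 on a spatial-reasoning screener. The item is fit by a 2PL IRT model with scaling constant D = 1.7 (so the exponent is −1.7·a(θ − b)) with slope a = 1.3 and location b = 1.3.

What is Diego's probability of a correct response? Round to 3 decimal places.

P(θ) = 1 / (1 + exp(−D·a(θ − b)))
Exponent: 1.7 × 1.3 × (1.15 − 1.3) = -0.3315
1/(1 + e^{0.3315}) = 0.4179
P = 0.4179

0.418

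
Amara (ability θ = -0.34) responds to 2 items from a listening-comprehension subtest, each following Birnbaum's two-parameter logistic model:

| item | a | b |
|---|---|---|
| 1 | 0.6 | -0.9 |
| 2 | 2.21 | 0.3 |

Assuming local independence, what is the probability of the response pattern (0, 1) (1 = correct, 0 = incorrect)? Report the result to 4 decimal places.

P(θ) = 1 / (1 + exp(−a(θ − b)))
P_1 = 1/(1+e^{-0.3360}) = 0.5832
P_2 = 1/(1+e^{1.4144}) = 0.1955
L = (1−P_1) × P_2 = 0.4168 × 0.1955 = 0.08150

0.0815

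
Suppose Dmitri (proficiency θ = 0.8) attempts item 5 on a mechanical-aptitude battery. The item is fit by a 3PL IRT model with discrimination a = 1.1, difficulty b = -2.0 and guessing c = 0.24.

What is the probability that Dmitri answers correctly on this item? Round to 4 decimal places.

P(θ) = c + (1 − c) · 1 / (1 + exp(−a(θ − b)))
Exponent: 1.1 × (0.8 − (-2.0)) = 3.0800
1/(1 + e^{-3.0800}) = 0.9561
P = 0.24 + 0.76 × 0.9561 = 0.9666

0.9666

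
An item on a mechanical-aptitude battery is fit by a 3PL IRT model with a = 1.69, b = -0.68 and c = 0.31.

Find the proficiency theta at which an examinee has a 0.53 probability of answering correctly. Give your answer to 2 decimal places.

P(theta) = c + (1 − c) · 1 / (1 + exp(−a(theta − b)))
Remove guessing floor: (0.53 − 0.31)/(1 − 0.31) = 0.3188
logit = ln(0.3188/0.6812) = -0.7591
theta = b + logit/(a) = -0.68 + (-0.7591)/1.6900 = -1.1292

-1.13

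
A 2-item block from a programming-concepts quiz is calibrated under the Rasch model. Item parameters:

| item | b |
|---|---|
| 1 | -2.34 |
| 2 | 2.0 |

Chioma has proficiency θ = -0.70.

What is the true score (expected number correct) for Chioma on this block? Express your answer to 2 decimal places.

P(θ) = 1 / (1 + exp(−(θ − b)))
P_1 = 1/(1+e^{-1.6400}) = 0.8375
P_2 = 1/(1+e^{2.7000}) = 0.0630
E[score] = 0.8375 + 0.0630 = 0.9005

0.90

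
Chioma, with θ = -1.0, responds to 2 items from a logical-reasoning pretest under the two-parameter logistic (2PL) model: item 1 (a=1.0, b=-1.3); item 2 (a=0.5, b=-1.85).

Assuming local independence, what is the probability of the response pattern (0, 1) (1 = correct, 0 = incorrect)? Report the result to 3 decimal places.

P(θ) = 1 / (1 + exp(−a(θ − b)))
P_1 = 1/(1+e^{-0.3000}) = 0.5744
P_2 = 1/(1+e^{-0.4250}) = 0.6047
L = (1−P_1) × P_2 = 0.4256 × 0.6047 = 0.25733

0.257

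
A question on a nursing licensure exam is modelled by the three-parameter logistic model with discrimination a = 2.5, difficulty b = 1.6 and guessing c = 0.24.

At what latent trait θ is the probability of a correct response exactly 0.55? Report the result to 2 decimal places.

P(θ) = c + (1 − c) · 1 / (1 + exp(−a(θ − b)))
Remove guessing floor: (0.55 − 0.24)/(1 − 0.24) = 0.4079
logit = ln(0.4079/0.5921) = -0.3727
θ = b + logit/(a) = 1.6 + (-0.3727)/2.5000 = 1.4509

1.45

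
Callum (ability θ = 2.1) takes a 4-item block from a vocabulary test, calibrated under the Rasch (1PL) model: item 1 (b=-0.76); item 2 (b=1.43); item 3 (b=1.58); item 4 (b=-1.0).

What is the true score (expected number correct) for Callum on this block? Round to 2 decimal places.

P(θ) = 1 / (1 + exp(−(θ − b)))
P_1 = 1/(1+e^{-2.8600}) = 0.9458
P_2 = 1/(1+e^{-0.6700}) = 0.6615
P_3 = 1/(1+e^{-0.5200}) = 0.6271
P_4 = 1/(1+e^{-3.1000}) = 0.9569
E[score] = 0.9458 + 0.6615 + 0.6271 + 0.9569 = 3.1914

3.19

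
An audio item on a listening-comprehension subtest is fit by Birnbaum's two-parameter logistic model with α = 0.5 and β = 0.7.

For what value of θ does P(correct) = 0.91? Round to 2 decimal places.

P(θ) = 1 / (1 + exp(−α(θ − β)))
logit = ln(0.9100/0.0900) = 2.3136
θ = β + logit/(α) = 0.7 + 2.3136/0.5000 = 5.3273

5.33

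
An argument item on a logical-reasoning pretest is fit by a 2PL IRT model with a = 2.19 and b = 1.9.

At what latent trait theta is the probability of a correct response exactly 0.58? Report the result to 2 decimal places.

P(theta) = 1 / (1 + exp(−a(theta − b)))
logit = ln(0.5800/0.4200) = 0.3228
theta = b + logit/(a) = 1.9 + 0.3228/2.1900 = 2.0474

2.05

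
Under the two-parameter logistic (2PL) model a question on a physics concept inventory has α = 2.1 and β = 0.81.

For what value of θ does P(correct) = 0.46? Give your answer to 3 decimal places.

0.734

P(θ) = 1 / (1 + exp(−α(θ − β)))
logit = ln(0.4600/0.5400) = -0.1603
θ = β + logit/(α) = 0.81 + (-0.1603)/2.1000 = 0.7336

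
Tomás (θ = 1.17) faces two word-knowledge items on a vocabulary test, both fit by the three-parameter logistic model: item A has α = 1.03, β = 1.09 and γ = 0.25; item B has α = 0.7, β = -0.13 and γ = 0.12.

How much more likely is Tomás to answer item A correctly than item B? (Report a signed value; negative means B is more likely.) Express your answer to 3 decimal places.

-0.107

P(θ) = γ + (1 − γ) · 1 / (1 + exp(−α(θ − β)))
P_A = 0.6404
P_B = 0.7474
P_A − P_B = -0.1070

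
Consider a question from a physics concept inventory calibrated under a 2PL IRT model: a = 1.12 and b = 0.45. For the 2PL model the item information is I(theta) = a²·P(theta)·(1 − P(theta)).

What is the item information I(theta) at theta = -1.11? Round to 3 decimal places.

P = 1/(1+e^{1.7472}) = 0.1484
P(1−P) = 0.1484 × 0.8516 = 0.1264
I = a² × P(1−P) = 1.12² × 0.1264 = 0.15853

0.159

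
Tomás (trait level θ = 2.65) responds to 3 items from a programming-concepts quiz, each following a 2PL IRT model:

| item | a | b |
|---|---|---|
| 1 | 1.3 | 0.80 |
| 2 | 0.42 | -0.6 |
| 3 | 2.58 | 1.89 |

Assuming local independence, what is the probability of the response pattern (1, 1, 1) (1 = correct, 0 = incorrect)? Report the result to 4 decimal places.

P(θ) = 1 / (1 + exp(−a(θ − b)))
P_1 = 1/(1+e^{-2.4050}) = 0.9172
P_2 = 1/(1+e^{-1.3650}) = 0.7966
P_3 = 1/(1+e^{-1.9608}) = 0.8766
L = P_1 × P_2 × P_3 = 0.9172 × 0.7966 × 0.8766 = 0.64048

0.6405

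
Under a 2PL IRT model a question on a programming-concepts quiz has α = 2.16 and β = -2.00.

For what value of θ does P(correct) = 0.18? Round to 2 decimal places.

-2.70

P(θ) = 1 / (1 + exp(−α(θ − β)))
logit = ln(0.1800/0.8200) = -1.5163
θ = β + logit/(α) = -2.00 + (-1.5163)/2.1600 = -2.7020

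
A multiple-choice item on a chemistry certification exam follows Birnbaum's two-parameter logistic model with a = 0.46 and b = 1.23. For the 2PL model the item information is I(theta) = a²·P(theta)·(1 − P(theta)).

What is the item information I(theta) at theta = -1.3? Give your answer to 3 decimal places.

0.038

P = 1/(1+e^{1.1638}) = 0.2380
P(1−P) = 0.2380 × 0.7620 = 0.1813
I = a² × P(1−P) = 0.46² × 0.1813 = 0.03837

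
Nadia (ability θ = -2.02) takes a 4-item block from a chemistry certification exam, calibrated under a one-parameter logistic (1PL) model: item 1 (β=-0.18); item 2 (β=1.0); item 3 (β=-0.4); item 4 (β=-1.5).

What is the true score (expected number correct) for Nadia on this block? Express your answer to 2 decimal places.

0.72

P(θ) = 1 / (1 + exp(−(θ − β)))
P_1 = 1/(1+e^{1.8400}) = 0.1371
P_2 = 1/(1+e^{3.0200}) = 0.0465
P_3 = 1/(1+e^{1.6200}) = 0.1652
P_4 = 1/(1+e^{0.5200}) = 0.3729
E[score] = 0.1371 + 0.0465 + 0.1652 + 0.3729 = 0.7216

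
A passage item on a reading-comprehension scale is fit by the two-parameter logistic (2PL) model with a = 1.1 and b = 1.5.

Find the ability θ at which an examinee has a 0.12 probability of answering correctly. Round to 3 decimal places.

P(θ) = 1 / (1 + exp(−a(θ − b)))
logit = ln(0.1200/0.8800) = -1.9924
θ = b + logit/(a) = 1.5 + (-1.9924)/1.1000 = -0.3113

-0.311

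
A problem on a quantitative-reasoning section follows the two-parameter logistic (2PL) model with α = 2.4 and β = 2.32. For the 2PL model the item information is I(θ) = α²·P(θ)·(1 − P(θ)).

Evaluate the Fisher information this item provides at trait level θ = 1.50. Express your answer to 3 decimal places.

0.620

P = 1/(1+e^{1.9680}) = 0.1226
P(1−P) = 0.1226 × 0.8774 = 0.1076
I = α² × P(1−P) = 2.4² × 0.1076 = 0.61962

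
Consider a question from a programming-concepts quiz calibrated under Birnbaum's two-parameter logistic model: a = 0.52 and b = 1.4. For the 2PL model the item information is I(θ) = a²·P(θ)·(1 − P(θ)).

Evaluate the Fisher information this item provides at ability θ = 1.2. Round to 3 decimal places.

P = 1/(1+e^{0.1040}) = 0.4740
P(1−P) = 0.4740 × 0.5260 = 0.2493
I = a² × P(1−P) = 0.52² × 0.2493 = 0.06742

0.067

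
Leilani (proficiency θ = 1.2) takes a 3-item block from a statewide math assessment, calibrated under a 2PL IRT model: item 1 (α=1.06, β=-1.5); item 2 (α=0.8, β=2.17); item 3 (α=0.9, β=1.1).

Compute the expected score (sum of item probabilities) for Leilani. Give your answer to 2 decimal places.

P(θ) = 1 / (1 + exp(−α(θ − β)))
P_1 = 1/(1+e^{-2.8620}) = 0.9459
P_2 = 1/(1+e^{0.7760}) = 0.3152
P_3 = 1/(1+e^{-0.0900}) = 0.5225
E[score] = 0.9459 + 0.3152 + 0.5225 = 1.7836

1.78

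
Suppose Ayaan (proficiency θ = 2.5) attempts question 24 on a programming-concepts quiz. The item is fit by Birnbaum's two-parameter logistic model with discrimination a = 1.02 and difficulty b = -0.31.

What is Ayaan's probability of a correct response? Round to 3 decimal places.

P(θ) = 1 / (1 + exp(−a(θ − b)))
Exponent: 1.02 × (2.5 − (-0.31)) = 2.8662
1/(1 + e^{-2.8662}) = 0.9462

0.946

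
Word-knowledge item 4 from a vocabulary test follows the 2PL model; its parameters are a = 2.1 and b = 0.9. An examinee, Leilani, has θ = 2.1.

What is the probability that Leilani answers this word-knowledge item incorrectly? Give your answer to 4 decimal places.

P(θ) = 1 / (1 + exp(−a(θ − b)))
Exponent: 2.1 × (2.1 − 0.9) = 2.5200
1/(1 + e^{-2.5200}) = 0.9255
P(incorrect) = 1 − 0.9255 = 0.0745

0.0745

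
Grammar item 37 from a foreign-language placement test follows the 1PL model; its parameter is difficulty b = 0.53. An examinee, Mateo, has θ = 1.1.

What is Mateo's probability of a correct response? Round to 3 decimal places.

P(θ) = 1 / (1 + exp(−(θ − b)))
Exponent: (1.1 − 0.53) = 0.5700
1/(1 + e^{-0.5700}) = 0.6388
P = 0.6388

0.639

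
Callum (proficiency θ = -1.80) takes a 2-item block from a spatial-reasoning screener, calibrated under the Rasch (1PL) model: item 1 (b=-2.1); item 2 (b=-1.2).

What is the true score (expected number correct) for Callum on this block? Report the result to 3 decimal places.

0.929

P(θ) = 1 / (1 + exp(−(θ − b)))
P_1 = 1/(1+e^{-0.3000}) = 0.5744
P_2 = 1/(1+e^{0.6000}) = 0.3543
E[score] = 0.5744 + 0.3543 = 0.9288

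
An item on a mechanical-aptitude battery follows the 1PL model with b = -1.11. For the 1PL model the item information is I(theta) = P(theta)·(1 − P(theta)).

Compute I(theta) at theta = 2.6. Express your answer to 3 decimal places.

0.023

P = 1/(1+e^{-3.7100}) = 0.9761
P(1−P) = 0.9761 × 0.0239 = 0.0233
I = P(1−P) = 0.02332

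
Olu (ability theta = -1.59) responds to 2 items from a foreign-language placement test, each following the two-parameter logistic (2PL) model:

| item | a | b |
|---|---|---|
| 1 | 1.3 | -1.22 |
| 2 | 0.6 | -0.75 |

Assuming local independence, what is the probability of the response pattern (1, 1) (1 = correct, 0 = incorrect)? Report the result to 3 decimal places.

P(theta) = 1 / (1 + exp(−a(theta − b)))
P_1 = 1/(1+e^{0.4810}) = 0.3820
P_2 = 1/(1+e^{0.5040}) = 0.3766
L = P_1 × P_2 = 0.3820 × 0.3766 = 0.14387

0.144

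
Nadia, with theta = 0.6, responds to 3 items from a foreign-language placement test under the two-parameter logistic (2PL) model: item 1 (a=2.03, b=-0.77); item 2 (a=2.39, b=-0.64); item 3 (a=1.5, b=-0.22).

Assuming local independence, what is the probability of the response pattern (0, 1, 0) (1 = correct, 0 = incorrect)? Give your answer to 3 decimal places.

0.013

P(theta) = 1 / (1 + exp(−a(theta − b)))
P_1 = 1/(1+e^{-2.7811}) = 0.9416
P_2 = 1/(1+e^{-2.9636}) = 0.9509
P_3 = 1/(1+e^{-1.2300}) = 0.7738
L = (1−P_1) × P_2 × (1−P_3) = 0.0584 × 0.9509 × 0.2262 = 0.01255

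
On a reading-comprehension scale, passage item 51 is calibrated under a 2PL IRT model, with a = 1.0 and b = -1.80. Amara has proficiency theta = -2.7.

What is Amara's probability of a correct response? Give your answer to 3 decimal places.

0.289

P(theta) = 1 / (1 + exp(−a(theta − b)))
Exponent: 1.0 × (-2.7 − (-1.80)) = -0.9000
1/(1 + e^{0.9000}) = 0.2891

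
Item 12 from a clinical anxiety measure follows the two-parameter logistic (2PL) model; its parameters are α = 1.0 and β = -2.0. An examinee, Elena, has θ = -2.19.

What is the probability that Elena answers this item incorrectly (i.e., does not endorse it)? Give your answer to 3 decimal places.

P(θ) = 1 / (1 + exp(−α(θ − β)))
Exponent: 1.0 × (-2.19 − (-2.0)) = -0.1900
1/(1 + e^{0.1900}) = 0.4526
P(incorrect) = 1 − 0.4526 = 0.5474

0.547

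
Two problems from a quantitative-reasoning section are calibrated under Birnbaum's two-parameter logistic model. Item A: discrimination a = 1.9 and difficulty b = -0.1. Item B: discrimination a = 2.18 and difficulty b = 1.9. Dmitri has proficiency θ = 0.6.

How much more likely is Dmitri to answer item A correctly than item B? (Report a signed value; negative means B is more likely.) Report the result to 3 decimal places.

0.735

P(θ) = 1 / (1 + exp(−a(θ − b)))
P_A = 0.7908
P_B = 0.0555
P_A − P_B = 0.7353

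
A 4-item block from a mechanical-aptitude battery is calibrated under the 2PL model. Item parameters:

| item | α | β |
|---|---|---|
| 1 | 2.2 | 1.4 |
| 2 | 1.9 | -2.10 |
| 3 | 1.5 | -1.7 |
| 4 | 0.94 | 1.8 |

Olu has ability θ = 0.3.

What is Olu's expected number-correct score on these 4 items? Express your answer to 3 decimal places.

P(θ) = 1 / (1 + exp(−α(θ − β)))
P_1 = 1/(1+e^{2.4200}) = 0.0817
P_2 = 1/(1+e^{-4.5600}) = 0.9896
P_3 = 1/(1+e^{-3.0000}) = 0.9526
P_4 = 1/(1+e^{1.4100}) = 0.1962
E[score] = 0.0817 + 0.9896 + 0.9526 + 0.1962 = 2.2201

2.220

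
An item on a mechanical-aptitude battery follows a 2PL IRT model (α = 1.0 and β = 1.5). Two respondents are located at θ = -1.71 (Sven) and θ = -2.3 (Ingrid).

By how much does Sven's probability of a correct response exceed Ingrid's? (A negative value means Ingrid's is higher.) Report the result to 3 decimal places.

P(θ) = 1 / (1 + exp(−α(θ − β)))
P(Sven) = 0.0388  [exponent -3.2100]
P(Ingrid) = 0.0219  [exponent -3.8000]
Difference = 0.0388 − 0.0219 = 0.0169

0.017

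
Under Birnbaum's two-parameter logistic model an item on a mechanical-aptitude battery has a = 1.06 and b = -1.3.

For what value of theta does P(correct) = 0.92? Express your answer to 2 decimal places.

1.00

P(theta) = 1 / (1 + exp(−a(theta − b)))
logit = ln(0.9200/0.0800) = 2.4423
theta = b + logit/(a) = -1.3 + 2.4423/1.0600 = 1.0041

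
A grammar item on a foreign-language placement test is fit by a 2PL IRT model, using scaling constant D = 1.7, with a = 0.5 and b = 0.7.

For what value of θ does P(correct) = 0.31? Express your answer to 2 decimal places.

-0.24

P(θ) = 1 / (1 + exp(−D·a(θ − b)))
logit = ln(0.3100/0.6900) = -0.8001
θ = b + logit/(1.7·a) = 0.7 + (-0.8001)/0.8500 = -0.2413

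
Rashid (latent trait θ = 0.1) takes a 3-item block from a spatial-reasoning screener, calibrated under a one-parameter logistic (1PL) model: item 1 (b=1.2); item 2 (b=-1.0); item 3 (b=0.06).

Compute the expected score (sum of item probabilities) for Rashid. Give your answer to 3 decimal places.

1.510

P(θ) = 1 / (1 + exp(−(θ − b)))
P_1 = 1/(1+e^{1.1000}) = 0.2497
P_2 = 1/(1+e^{-1.1000}) = 0.7503
P_3 = 1/(1+e^{-0.0400}) = 0.5100
E[score] = 0.2497 + 0.7503 + 0.5100 = 1.5100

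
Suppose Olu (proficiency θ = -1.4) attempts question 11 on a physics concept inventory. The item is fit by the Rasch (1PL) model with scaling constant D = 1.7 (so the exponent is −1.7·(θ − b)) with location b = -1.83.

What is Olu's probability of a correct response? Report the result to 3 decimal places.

P(θ) = 1 / (1 + exp(−D·(θ − b)))
Exponent: 1.7 × (-1.4 − (-1.83)) = 0.7310
1/(1 + e^{-0.7310}) = 0.6750
P = 0.6750

0.675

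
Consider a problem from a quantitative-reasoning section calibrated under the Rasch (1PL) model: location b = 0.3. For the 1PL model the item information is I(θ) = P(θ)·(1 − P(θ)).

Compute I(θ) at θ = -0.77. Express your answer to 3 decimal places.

0.190

P = 1/(1+e^{1.0700}) = 0.2554
P(1−P) = 0.2554 × 0.7446 = 0.1902
I = P(1−P) = 0.19017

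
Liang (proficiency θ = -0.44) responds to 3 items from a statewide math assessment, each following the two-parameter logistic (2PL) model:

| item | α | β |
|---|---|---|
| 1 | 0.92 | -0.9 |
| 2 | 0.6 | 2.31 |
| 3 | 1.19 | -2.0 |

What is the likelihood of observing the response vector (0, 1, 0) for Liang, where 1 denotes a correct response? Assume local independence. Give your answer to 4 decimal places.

P(θ) = 1 / (1 + exp(−α(θ − β)))
P_1 = 1/(1+e^{-0.4232}) = 0.6042
P_2 = 1/(1+e^{1.6500}) = 0.1611
P_3 = 1/(1+e^{-1.8564}) = 0.8649
L = (1−P_1) × P_2 × (1−P_3) = 0.3958 × 0.1611 × 0.1351 = 0.00862

0.0086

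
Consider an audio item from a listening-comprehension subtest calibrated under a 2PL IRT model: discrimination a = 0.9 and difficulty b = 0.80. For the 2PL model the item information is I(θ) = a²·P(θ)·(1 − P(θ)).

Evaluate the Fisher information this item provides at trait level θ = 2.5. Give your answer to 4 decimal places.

P = 1/(1+e^{-1.5300}) = 0.8220
P(1−P) = 0.8220 × 0.1780 = 0.1463
I = a² × P(1−P) = 0.9² × 0.1463 = 0.11851

0.1185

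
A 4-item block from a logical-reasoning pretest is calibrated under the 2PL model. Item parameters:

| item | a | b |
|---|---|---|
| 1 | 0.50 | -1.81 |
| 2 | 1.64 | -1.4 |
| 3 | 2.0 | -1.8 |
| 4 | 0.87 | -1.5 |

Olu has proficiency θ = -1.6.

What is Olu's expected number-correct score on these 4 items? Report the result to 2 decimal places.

P(θ) = 1 / (1 + exp(−a(θ − b)))
P_1 = 1/(1+e^{-0.1050}) = 0.5262
P_2 = 1/(1+e^{0.3280}) = 0.4187
P_3 = 1/(1+e^{-0.4000}) = 0.5987
P_4 = 1/(1+e^{0.0870}) = 0.4783
E[score] = 0.5262 + 0.4187 + 0.5987 + 0.4783 = 2.0219

2.02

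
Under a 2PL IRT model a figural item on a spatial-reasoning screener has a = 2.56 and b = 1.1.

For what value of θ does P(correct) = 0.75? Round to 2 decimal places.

P(θ) = 1 / (1 + exp(−a(θ − b)))
logit = ln(0.7500/0.2500) = 1.0986
θ = b + logit/(a) = 1.1 + 1.0986/2.5600 = 1.5291

1.53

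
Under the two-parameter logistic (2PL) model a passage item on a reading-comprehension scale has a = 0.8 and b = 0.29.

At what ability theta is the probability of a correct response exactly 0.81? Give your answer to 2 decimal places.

2.10

P(theta) = 1 / (1 + exp(−a(theta − b)))
logit = ln(0.8100/0.1900) = 1.4500
theta = b + logit/(a) = 0.29 + 1.4500/0.8000 = 2.1025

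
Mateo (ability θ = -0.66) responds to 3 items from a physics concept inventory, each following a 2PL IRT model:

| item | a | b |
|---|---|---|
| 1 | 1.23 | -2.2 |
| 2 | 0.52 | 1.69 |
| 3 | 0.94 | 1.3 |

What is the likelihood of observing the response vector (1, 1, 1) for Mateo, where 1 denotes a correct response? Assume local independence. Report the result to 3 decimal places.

P(θ) = 1 / (1 + exp(−a(θ − b)))
P_1 = 1/(1+e^{-1.8942}) = 0.8692
P_2 = 1/(1+e^{1.2220}) = 0.2276
P_3 = 1/(1+e^{1.8424}) = 0.1368
L = P_1 × P_2 × P_3 = 0.8692 × 0.2276 × 0.1368 = 0.02706

0.027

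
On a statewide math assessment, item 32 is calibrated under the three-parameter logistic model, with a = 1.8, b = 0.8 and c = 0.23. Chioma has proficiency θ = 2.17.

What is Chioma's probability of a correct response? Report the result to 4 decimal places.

P(θ) = c + (1 − c) · 1 / (1 + exp(−a(θ − b)))
Exponent: 1.8 × (2.17 − 0.8) = 2.4660
1/(1 + e^{-2.4660}) = 0.9217
P = 0.23 + 0.77 × 0.9217 = 0.9397

0.9397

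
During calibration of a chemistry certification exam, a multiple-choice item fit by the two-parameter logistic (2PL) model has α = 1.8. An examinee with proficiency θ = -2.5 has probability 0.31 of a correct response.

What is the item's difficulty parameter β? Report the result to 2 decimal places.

P(θ) = 1 / (1 + exp(−α(θ − β)))
logit(0.31) = ln(0.31/0.69) = -0.8001
β = θ − logit/(α) = -2.5 − (-0.8001)/1.8000 = -2.0555

-2.06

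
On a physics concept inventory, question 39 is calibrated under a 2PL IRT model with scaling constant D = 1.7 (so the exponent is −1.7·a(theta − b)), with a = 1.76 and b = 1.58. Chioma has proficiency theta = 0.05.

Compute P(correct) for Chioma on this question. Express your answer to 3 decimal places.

0.010

P(theta) = 1 / (1 + exp(−D·a(theta − b)))
Exponent: 1.7 × 1.76 × (0.05 − 1.58) = -4.5778
1/(1 + e^{4.5778}) = 0.0102
P = 0.0102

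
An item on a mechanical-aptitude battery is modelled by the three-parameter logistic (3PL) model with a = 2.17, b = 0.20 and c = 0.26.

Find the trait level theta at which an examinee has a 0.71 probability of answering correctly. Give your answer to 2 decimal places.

0.40

P(theta) = c + (1 − c) · 1 / (1 + exp(−a(theta − b)))
Remove guessing floor: (0.71 − 0.26)/(1 − 0.26) = 0.6081
logit = ln(0.6081/0.3919) = 0.4394
theta = b + logit/(a) = 0.20 + 0.4394/2.1700 = 0.4025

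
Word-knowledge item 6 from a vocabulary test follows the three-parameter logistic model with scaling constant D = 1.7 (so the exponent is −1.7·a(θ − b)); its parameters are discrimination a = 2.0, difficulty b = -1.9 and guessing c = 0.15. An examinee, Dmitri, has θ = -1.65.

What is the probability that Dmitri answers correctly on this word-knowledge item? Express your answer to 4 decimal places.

P(θ) = c + (1 − c) · 1 / (1 + exp(−D·a(θ − b)))
Exponent: 1.7 × 2.0 × (-1.65 − (-1.9)) = 0.8500
1/(1 + e^{-0.8500}) = 0.7006
P = 0.15 + 0.85 × 0.7006 = 0.7455

0.7455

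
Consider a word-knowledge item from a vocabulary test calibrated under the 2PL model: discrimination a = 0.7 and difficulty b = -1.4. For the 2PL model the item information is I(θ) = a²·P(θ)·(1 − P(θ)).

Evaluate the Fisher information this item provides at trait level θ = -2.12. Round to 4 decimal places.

P = 1/(1+e^{0.5040}) = 0.3766
P(1−P) = 0.3766 × 0.6234 = 0.2348
I = a² × P(1−P) = 0.7² × 0.2348 = 0.11504

0.1150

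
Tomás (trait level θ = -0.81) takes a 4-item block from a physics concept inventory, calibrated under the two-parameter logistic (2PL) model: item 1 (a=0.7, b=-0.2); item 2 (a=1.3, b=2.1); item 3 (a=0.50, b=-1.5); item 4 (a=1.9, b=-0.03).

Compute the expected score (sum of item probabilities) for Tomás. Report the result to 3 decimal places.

1.188

P(θ) = 1 / (1 + exp(−a(θ − b)))
P_1 = 1/(1+e^{0.4270}) = 0.3948
P_2 = 1/(1+e^{3.7830}) = 0.0222
P_3 = 1/(1+e^{-0.3450}) = 0.5854
P_4 = 1/(1+e^{1.4820}) = 0.1851
E[score] = 0.3948 + 0.0222 + 0.5854 + 0.1851 = 1.1876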